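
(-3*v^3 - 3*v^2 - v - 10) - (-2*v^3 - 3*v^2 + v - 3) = -v^3 - 2*v - 7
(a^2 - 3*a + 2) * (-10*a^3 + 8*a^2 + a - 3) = -10*a^5 + 38*a^4 - 43*a^3 + 10*a^2 + 11*a - 6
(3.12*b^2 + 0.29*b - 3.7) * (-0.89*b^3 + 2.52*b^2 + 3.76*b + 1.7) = -2.7768*b^5 + 7.6043*b^4 + 15.755*b^3 - 2.9296*b^2 - 13.419*b - 6.29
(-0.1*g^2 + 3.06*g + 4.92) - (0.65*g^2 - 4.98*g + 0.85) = -0.75*g^2 + 8.04*g + 4.07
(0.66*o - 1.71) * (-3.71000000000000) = 6.3441 - 2.4486*o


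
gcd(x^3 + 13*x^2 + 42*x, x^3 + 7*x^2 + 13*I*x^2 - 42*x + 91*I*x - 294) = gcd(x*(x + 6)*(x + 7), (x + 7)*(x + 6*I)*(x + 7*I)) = x + 7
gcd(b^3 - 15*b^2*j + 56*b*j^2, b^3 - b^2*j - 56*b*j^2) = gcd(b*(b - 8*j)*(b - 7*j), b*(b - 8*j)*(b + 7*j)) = b^2 - 8*b*j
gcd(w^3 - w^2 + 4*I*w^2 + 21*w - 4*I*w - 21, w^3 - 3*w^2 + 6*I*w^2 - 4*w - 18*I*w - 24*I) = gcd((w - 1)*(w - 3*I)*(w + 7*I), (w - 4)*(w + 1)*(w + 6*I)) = 1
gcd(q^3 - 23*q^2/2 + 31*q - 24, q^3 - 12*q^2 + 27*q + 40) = q - 8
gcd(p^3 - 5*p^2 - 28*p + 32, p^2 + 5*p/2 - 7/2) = p - 1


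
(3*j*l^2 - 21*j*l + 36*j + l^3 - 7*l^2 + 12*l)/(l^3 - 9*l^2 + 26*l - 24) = (3*j + l)/(l - 2)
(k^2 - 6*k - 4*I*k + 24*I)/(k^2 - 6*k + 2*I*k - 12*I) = (k - 4*I)/(k + 2*I)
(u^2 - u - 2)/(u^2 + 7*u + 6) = (u - 2)/(u + 6)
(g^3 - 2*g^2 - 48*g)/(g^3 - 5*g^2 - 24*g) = (g + 6)/(g + 3)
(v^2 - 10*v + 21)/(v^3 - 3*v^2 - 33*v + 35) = (v - 3)/(v^2 + 4*v - 5)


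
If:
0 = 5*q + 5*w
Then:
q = -w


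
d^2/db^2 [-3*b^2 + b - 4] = -6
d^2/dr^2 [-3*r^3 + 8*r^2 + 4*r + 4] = 16 - 18*r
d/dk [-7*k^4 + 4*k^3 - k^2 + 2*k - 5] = -28*k^3 + 12*k^2 - 2*k + 2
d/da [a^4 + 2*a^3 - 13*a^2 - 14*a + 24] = 4*a^3 + 6*a^2 - 26*a - 14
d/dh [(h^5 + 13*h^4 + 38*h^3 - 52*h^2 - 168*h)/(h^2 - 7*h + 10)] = (3*h^4 + 10*h^3 - 157*h^2 - 680*h - 420)/(h^2 - 10*h + 25)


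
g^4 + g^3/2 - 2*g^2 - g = g*(g + 1/2)*(g - sqrt(2))*(g + sqrt(2))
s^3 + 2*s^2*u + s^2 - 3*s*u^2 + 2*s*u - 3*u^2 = (s + 1)*(s - u)*(s + 3*u)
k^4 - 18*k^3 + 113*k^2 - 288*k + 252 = (k - 7)*(k - 6)*(k - 3)*(k - 2)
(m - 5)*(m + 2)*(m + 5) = m^3 + 2*m^2 - 25*m - 50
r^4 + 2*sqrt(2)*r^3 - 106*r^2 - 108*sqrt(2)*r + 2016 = (r - 6*sqrt(2))*(r - 3*sqrt(2))*(r + 4*sqrt(2))*(r + 7*sqrt(2))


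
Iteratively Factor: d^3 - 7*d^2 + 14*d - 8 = (d - 2)*(d^2 - 5*d + 4) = (d - 2)*(d - 1)*(d - 4)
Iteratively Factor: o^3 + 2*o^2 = (o + 2)*(o^2) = o*(o + 2)*(o)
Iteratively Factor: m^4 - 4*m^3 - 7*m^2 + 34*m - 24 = (m - 2)*(m^3 - 2*m^2 - 11*m + 12) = (m - 2)*(m + 3)*(m^2 - 5*m + 4) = (m - 4)*(m - 2)*(m + 3)*(m - 1)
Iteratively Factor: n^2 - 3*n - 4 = (n - 4)*(n + 1)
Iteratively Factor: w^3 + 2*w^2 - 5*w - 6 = (w + 3)*(w^2 - w - 2) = (w + 1)*(w + 3)*(w - 2)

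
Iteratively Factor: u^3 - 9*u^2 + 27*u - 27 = (u - 3)*(u^2 - 6*u + 9) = (u - 3)^2*(u - 3)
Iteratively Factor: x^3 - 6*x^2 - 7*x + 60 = (x - 4)*(x^2 - 2*x - 15) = (x - 5)*(x - 4)*(x + 3)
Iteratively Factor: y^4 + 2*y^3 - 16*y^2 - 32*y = (y - 4)*(y^3 + 6*y^2 + 8*y) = (y - 4)*(y + 4)*(y^2 + 2*y) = y*(y - 4)*(y + 4)*(y + 2)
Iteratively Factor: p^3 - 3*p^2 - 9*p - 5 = (p + 1)*(p^2 - 4*p - 5) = (p + 1)^2*(p - 5)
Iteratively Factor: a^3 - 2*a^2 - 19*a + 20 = (a - 1)*(a^2 - a - 20) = (a - 5)*(a - 1)*(a + 4)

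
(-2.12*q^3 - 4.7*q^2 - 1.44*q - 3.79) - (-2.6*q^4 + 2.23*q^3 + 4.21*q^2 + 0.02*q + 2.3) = 2.6*q^4 - 4.35*q^3 - 8.91*q^2 - 1.46*q - 6.09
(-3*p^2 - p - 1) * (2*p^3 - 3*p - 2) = -6*p^5 - 2*p^4 + 7*p^3 + 9*p^2 + 5*p + 2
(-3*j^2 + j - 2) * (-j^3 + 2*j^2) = 3*j^5 - 7*j^4 + 4*j^3 - 4*j^2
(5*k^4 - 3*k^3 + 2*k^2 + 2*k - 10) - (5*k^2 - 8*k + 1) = 5*k^4 - 3*k^3 - 3*k^2 + 10*k - 11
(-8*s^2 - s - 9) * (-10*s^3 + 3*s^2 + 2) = 80*s^5 - 14*s^4 + 87*s^3 - 43*s^2 - 2*s - 18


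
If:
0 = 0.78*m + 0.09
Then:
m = -0.12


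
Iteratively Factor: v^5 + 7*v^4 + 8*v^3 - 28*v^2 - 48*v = (v + 4)*(v^4 + 3*v^3 - 4*v^2 - 12*v) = (v - 2)*(v + 4)*(v^3 + 5*v^2 + 6*v) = (v - 2)*(v + 3)*(v + 4)*(v^2 + 2*v) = (v - 2)*(v + 2)*(v + 3)*(v + 4)*(v)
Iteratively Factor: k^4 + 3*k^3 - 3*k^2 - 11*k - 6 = (k + 1)*(k^3 + 2*k^2 - 5*k - 6) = (k - 2)*(k + 1)*(k^2 + 4*k + 3) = (k - 2)*(k + 1)^2*(k + 3)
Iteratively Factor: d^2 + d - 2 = (d - 1)*(d + 2)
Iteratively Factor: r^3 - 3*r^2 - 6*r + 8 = (r - 4)*(r^2 + r - 2) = (r - 4)*(r + 2)*(r - 1)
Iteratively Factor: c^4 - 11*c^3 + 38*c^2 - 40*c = (c - 5)*(c^3 - 6*c^2 + 8*c) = (c - 5)*(c - 4)*(c^2 - 2*c) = c*(c - 5)*(c - 4)*(c - 2)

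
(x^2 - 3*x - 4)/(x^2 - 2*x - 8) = (x + 1)/(x + 2)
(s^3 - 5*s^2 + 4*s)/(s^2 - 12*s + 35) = s*(s^2 - 5*s + 4)/(s^2 - 12*s + 35)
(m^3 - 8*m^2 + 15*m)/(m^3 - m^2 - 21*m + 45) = m*(m - 5)/(m^2 + 2*m - 15)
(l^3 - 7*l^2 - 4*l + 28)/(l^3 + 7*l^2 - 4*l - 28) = (l - 7)/(l + 7)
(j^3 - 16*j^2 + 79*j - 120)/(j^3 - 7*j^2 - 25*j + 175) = (j^2 - 11*j + 24)/(j^2 - 2*j - 35)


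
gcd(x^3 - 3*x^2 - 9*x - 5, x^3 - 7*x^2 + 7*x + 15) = x^2 - 4*x - 5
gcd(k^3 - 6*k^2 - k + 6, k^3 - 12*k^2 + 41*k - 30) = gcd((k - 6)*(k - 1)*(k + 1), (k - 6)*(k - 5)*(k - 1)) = k^2 - 7*k + 6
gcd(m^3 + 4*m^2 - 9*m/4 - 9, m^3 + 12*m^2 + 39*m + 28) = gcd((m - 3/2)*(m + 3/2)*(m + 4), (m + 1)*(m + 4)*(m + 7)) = m + 4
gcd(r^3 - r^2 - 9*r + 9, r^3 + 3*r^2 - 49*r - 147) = r + 3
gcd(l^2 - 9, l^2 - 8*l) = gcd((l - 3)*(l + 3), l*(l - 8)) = 1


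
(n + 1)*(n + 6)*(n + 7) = n^3 + 14*n^2 + 55*n + 42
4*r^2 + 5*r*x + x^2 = (r + x)*(4*r + x)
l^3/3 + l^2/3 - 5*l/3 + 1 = (l/3 + 1)*(l - 1)^2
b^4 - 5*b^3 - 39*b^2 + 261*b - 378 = (b - 6)*(b - 3)^2*(b + 7)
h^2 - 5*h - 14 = (h - 7)*(h + 2)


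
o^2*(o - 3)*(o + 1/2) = o^4 - 5*o^3/2 - 3*o^2/2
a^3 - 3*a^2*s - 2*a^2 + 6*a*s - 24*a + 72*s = (a - 6)*(a + 4)*(a - 3*s)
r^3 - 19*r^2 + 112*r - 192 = (r - 8)^2*(r - 3)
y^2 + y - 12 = (y - 3)*(y + 4)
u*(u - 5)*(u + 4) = u^3 - u^2 - 20*u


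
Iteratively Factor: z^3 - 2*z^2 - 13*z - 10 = (z - 5)*(z^2 + 3*z + 2) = (z - 5)*(z + 2)*(z + 1)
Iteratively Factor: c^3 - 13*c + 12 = (c - 3)*(c^2 + 3*c - 4) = (c - 3)*(c + 4)*(c - 1)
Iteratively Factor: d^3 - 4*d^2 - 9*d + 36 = (d - 3)*(d^2 - d - 12) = (d - 3)*(d + 3)*(d - 4)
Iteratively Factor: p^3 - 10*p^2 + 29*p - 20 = (p - 5)*(p^2 - 5*p + 4) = (p - 5)*(p - 1)*(p - 4)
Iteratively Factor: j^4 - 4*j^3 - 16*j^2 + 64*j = (j - 4)*(j^3 - 16*j) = j*(j - 4)*(j^2 - 16) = j*(j - 4)^2*(j + 4)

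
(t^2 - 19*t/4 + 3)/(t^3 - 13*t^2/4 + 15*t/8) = 2*(t - 4)/(t*(2*t - 5))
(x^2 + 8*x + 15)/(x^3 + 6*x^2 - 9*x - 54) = (x + 5)/(x^2 + 3*x - 18)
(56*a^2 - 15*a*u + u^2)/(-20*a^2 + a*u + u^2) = (56*a^2 - 15*a*u + u^2)/(-20*a^2 + a*u + u^2)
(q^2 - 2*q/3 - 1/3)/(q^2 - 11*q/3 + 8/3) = (3*q + 1)/(3*q - 8)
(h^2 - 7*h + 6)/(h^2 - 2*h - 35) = (-h^2 + 7*h - 6)/(-h^2 + 2*h + 35)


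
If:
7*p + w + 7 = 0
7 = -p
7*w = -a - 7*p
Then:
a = -245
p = -7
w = 42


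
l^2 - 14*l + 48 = (l - 8)*(l - 6)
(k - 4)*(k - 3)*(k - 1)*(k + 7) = k^4 - k^3 - 37*k^2 + 121*k - 84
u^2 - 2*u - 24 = (u - 6)*(u + 4)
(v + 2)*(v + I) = v^2 + 2*v + I*v + 2*I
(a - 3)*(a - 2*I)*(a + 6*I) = a^3 - 3*a^2 + 4*I*a^2 + 12*a - 12*I*a - 36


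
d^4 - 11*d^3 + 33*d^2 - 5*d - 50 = (d - 5)^2*(d - 2)*(d + 1)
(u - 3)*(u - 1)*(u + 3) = u^3 - u^2 - 9*u + 9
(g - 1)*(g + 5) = g^2 + 4*g - 5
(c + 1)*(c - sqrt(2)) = c^2 - sqrt(2)*c + c - sqrt(2)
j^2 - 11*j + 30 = (j - 6)*(j - 5)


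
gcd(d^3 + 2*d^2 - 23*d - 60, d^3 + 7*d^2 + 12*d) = d^2 + 7*d + 12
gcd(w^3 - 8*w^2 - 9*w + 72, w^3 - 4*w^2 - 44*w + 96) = w - 8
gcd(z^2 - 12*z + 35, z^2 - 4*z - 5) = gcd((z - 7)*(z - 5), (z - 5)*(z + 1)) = z - 5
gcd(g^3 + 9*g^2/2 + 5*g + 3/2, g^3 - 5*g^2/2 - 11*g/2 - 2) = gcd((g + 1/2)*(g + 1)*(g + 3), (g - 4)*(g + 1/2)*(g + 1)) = g^2 + 3*g/2 + 1/2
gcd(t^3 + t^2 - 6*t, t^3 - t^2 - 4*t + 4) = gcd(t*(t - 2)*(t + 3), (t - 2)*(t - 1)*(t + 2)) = t - 2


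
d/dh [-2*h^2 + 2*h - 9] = 2 - 4*h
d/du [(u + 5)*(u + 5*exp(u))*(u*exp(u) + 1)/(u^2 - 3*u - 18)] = (-(u + 5)*(u + 5*exp(u))*(2*u - 3)*(u*exp(u) + 1) + (-u^2 + 3*u + 18)*(-(u + 1)*(u + 5)*(u + 5*exp(u))*exp(u) - (u + 5)*(u*exp(u) + 1)*(5*exp(u) + 1) - (u + 5*exp(u))*(u*exp(u) + 1)))/(-u^2 + 3*u + 18)^2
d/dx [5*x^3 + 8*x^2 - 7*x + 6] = 15*x^2 + 16*x - 7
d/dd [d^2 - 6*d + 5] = 2*d - 6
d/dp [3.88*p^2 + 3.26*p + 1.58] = 7.76*p + 3.26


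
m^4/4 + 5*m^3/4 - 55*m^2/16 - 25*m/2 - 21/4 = (m/4 + 1/2)*(m - 7/2)*(m + 1/2)*(m + 6)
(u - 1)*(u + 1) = u^2 - 1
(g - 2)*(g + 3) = g^2 + g - 6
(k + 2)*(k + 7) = k^2 + 9*k + 14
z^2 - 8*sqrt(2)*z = z*(z - 8*sqrt(2))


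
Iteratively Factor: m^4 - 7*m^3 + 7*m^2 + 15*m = (m - 5)*(m^3 - 2*m^2 - 3*m) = (m - 5)*(m + 1)*(m^2 - 3*m) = (m - 5)*(m - 3)*(m + 1)*(m)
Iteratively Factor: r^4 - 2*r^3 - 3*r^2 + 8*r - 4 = (r - 1)*(r^3 - r^2 - 4*r + 4) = (r - 1)*(r + 2)*(r^2 - 3*r + 2) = (r - 1)^2*(r + 2)*(r - 2)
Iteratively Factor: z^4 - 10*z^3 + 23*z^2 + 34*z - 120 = (z + 2)*(z^3 - 12*z^2 + 47*z - 60) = (z - 5)*(z + 2)*(z^2 - 7*z + 12) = (z - 5)*(z - 4)*(z + 2)*(z - 3)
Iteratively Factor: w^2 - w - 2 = (w - 2)*(w + 1)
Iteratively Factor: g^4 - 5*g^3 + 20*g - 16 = (g - 1)*(g^3 - 4*g^2 - 4*g + 16) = (g - 1)*(g + 2)*(g^2 - 6*g + 8) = (g - 4)*(g - 1)*(g + 2)*(g - 2)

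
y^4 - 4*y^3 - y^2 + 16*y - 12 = (y - 3)*(y - 2)*(y - 1)*(y + 2)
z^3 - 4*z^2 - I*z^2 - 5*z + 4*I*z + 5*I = (z - 5)*(z + 1)*(z - I)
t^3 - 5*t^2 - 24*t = t*(t - 8)*(t + 3)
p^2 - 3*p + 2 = (p - 2)*(p - 1)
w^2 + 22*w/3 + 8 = (w + 4/3)*(w + 6)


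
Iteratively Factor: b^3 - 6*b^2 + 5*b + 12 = (b - 3)*(b^2 - 3*b - 4) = (b - 3)*(b + 1)*(b - 4)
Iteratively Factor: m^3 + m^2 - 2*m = (m + 2)*(m^2 - m) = m*(m + 2)*(m - 1)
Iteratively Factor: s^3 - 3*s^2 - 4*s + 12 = (s + 2)*(s^2 - 5*s + 6) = (s - 3)*(s + 2)*(s - 2)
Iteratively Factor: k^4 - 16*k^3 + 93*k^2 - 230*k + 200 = (k - 5)*(k^3 - 11*k^2 + 38*k - 40) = (k - 5)*(k - 2)*(k^2 - 9*k + 20) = (k - 5)*(k - 4)*(k - 2)*(k - 5)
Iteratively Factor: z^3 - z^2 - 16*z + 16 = (z - 4)*(z^2 + 3*z - 4) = (z - 4)*(z + 4)*(z - 1)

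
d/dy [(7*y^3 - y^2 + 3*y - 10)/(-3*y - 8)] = (-42*y^3 - 165*y^2 + 16*y - 54)/(9*y^2 + 48*y + 64)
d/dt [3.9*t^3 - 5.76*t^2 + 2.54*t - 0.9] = 11.7*t^2 - 11.52*t + 2.54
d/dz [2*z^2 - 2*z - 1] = 4*z - 2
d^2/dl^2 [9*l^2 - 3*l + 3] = 18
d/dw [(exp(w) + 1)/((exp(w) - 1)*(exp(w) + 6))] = (-exp(2*w) - 2*exp(w) - 11)*exp(w)/(exp(4*w) + 10*exp(3*w) + 13*exp(2*w) - 60*exp(w) + 36)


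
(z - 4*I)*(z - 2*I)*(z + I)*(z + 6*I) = z^4 + I*z^3 + 28*z^2 - 20*I*z + 48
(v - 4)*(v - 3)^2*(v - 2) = v^4 - 12*v^3 + 53*v^2 - 102*v + 72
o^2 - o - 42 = (o - 7)*(o + 6)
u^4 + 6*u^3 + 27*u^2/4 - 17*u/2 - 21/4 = (u - 1)*(u + 1/2)*(u + 3)*(u + 7/2)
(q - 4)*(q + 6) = q^2 + 2*q - 24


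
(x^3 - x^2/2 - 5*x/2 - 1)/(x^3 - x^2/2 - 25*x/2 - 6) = (x^2 - x - 2)/(x^2 - x - 12)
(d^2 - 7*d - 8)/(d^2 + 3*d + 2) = (d - 8)/(d + 2)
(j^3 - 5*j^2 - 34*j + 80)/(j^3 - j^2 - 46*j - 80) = (j - 2)/(j + 2)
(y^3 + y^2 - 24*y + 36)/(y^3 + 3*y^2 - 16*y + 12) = (y - 3)/(y - 1)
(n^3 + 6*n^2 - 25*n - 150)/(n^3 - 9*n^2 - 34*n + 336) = (n^2 - 25)/(n^2 - 15*n + 56)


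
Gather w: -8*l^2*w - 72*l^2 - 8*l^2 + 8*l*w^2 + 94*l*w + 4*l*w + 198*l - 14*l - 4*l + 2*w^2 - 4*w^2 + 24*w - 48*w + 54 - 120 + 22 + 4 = -80*l^2 + 180*l + w^2*(8*l - 2) + w*(-8*l^2 + 98*l - 24) - 40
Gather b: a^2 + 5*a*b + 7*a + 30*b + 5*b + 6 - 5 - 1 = a^2 + 7*a + b*(5*a + 35)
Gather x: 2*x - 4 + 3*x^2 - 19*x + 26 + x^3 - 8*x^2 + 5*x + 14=x^3 - 5*x^2 - 12*x + 36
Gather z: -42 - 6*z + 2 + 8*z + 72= 2*z + 32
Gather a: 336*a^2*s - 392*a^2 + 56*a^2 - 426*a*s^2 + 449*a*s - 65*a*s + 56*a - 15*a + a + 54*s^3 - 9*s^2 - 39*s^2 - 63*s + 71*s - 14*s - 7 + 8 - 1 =a^2*(336*s - 336) + a*(-426*s^2 + 384*s + 42) + 54*s^3 - 48*s^2 - 6*s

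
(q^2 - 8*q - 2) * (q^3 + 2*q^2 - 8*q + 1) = q^5 - 6*q^4 - 26*q^3 + 61*q^2 + 8*q - 2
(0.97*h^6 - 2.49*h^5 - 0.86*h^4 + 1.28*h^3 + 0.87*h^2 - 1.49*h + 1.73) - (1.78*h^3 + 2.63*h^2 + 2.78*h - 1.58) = 0.97*h^6 - 2.49*h^5 - 0.86*h^4 - 0.5*h^3 - 1.76*h^2 - 4.27*h + 3.31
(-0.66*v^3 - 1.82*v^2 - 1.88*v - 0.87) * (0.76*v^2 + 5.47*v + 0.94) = -0.5016*v^5 - 4.9934*v^4 - 12.0046*v^3 - 12.6556*v^2 - 6.5261*v - 0.8178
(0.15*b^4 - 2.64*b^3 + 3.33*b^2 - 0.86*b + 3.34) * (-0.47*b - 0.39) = -0.0705*b^5 + 1.1823*b^4 - 0.5355*b^3 - 0.8945*b^2 - 1.2344*b - 1.3026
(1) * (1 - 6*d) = 1 - 6*d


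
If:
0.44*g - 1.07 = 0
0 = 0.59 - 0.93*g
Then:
No Solution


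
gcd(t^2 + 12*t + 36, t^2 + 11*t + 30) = t + 6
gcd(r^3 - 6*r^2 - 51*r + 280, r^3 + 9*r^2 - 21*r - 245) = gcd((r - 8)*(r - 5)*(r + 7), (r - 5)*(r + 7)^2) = r^2 + 2*r - 35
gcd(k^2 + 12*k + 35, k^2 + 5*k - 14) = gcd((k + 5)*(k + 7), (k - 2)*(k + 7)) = k + 7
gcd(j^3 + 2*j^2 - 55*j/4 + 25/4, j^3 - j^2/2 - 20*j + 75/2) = j^2 + 5*j/2 - 25/2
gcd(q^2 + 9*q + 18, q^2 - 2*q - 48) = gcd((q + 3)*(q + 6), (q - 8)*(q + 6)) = q + 6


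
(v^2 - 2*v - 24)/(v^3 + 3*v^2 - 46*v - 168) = (v - 6)/(v^2 - v - 42)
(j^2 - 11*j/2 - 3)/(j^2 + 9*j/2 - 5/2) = (2*j^2 - 11*j - 6)/(2*j^2 + 9*j - 5)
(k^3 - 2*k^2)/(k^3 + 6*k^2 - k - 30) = k^2/(k^2 + 8*k + 15)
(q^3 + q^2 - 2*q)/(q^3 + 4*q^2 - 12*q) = (q^2 + q - 2)/(q^2 + 4*q - 12)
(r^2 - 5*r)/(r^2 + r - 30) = r/(r + 6)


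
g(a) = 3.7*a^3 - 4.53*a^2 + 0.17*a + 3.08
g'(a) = 11.1*a^2 - 9.06*a + 0.17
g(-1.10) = -7.51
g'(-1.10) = 23.57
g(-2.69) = -102.18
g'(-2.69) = 104.86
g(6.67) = 900.62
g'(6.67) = 433.57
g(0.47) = 2.54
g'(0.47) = -1.64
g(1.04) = 2.52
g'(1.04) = 2.75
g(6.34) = 764.98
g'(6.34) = 388.90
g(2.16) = 19.60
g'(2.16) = 32.39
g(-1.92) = -40.13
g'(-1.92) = 58.48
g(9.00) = 2334.98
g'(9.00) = 817.73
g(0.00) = 3.08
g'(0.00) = 0.17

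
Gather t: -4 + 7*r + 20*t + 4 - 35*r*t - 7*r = t*(20 - 35*r)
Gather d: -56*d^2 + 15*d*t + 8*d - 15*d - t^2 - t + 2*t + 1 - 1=-56*d^2 + d*(15*t - 7) - t^2 + t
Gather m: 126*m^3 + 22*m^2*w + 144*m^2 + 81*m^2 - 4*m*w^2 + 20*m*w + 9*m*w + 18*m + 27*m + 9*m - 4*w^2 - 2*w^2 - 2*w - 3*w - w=126*m^3 + m^2*(22*w + 225) + m*(-4*w^2 + 29*w + 54) - 6*w^2 - 6*w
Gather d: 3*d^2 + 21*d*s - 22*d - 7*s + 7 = 3*d^2 + d*(21*s - 22) - 7*s + 7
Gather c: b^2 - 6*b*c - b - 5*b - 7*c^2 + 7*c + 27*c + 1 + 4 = b^2 - 6*b - 7*c^2 + c*(34 - 6*b) + 5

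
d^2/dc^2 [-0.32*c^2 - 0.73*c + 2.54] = -0.640000000000000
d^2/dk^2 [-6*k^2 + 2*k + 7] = -12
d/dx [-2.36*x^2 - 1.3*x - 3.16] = -4.72*x - 1.3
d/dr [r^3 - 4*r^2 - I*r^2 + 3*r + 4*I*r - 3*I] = 3*r^2 - 8*r - 2*I*r + 3 + 4*I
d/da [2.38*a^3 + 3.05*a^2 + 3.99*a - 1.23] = 7.14*a^2 + 6.1*a + 3.99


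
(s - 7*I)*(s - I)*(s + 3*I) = s^3 - 5*I*s^2 + 17*s - 21*I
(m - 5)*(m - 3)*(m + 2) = m^3 - 6*m^2 - m + 30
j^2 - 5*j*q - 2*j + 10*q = (j - 2)*(j - 5*q)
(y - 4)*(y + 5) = y^2 + y - 20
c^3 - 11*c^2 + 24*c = c*(c - 8)*(c - 3)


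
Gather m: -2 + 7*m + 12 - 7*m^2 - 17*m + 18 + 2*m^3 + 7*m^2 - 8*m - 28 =2*m^3 - 18*m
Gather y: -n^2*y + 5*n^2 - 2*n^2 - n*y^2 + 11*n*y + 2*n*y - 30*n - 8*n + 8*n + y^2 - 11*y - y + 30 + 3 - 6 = 3*n^2 - 30*n + y^2*(1 - n) + y*(-n^2 + 13*n - 12) + 27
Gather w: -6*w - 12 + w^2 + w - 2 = w^2 - 5*w - 14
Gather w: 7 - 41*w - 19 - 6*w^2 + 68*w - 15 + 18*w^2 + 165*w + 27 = 12*w^2 + 192*w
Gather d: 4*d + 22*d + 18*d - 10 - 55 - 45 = 44*d - 110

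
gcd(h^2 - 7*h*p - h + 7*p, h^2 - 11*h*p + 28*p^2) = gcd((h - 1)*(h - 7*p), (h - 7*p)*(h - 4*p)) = -h + 7*p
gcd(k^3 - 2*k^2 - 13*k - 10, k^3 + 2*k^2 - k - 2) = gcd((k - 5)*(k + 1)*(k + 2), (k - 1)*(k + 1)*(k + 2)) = k^2 + 3*k + 2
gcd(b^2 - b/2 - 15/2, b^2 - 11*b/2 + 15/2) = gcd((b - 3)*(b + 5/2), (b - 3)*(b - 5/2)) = b - 3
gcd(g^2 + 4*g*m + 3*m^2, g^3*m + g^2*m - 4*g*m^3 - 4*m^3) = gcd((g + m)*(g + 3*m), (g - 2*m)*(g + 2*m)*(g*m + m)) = 1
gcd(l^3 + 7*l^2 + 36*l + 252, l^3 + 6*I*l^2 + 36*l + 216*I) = l^2 + 36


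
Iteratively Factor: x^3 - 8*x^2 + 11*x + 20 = (x + 1)*(x^2 - 9*x + 20) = (x - 4)*(x + 1)*(x - 5)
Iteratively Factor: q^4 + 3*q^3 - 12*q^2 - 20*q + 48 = (q - 2)*(q^3 + 5*q^2 - 2*q - 24) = (q - 2)*(q + 3)*(q^2 + 2*q - 8) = (q - 2)^2*(q + 3)*(q + 4)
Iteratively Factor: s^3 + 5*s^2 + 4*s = (s + 4)*(s^2 + s) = (s + 1)*(s + 4)*(s)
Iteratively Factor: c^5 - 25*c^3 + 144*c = (c + 3)*(c^4 - 3*c^3 - 16*c^2 + 48*c) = (c - 3)*(c + 3)*(c^3 - 16*c) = (c - 3)*(c + 3)*(c + 4)*(c^2 - 4*c) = c*(c - 3)*(c + 3)*(c + 4)*(c - 4)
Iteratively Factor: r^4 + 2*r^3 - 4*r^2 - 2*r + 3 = (r + 1)*(r^3 + r^2 - 5*r + 3) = (r - 1)*(r + 1)*(r^2 + 2*r - 3) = (r - 1)*(r + 1)*(r + 3)*(r - 1)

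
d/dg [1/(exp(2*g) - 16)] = -2*exp(2*g)/(exp(2*g) - 16)^2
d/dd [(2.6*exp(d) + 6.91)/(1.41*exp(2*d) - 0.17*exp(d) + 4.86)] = (-3.666*exp(2*d) - 19.4862*exp(d) + 13.8107)*exp(d)/(1.9881*exp(4*d) - 0.4794*exp(3*d) + 13.7341*exp(2*d) - 1.6524*exp(d) + 23.6196)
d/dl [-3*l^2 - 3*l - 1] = -6*l - 3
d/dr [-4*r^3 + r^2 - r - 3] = -12*r^2 + 2*r - 1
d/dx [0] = 0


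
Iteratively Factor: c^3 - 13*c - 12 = (c - 4)*(c^2 + 4*c + 3) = (c - 4)*(c + 1)*(c + 3)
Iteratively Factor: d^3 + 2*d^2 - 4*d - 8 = (d + 2)*(d^2 - 4) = (d + 2)^2*(d - 2)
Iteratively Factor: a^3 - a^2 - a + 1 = (a - 1)*(a^2 - 1) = (a - 1)^2*(a + 1)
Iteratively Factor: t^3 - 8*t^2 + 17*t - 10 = (t - 5)*(t^2 - 3*t + 2) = (t - 5)*(t - 2)*(t - 1)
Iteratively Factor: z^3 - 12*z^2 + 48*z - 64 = (z - 4)*(z^2 - 8*z + 16) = (z - 4)^2*(z - 4)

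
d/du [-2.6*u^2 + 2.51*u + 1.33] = 2.51 - 5.2*u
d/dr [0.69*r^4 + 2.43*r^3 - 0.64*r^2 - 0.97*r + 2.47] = 2.76*r^3 + 7.29*r^2 - 1.28*r - 0.97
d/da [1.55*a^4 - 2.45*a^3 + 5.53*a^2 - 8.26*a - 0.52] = 6.2*a^3 - 7.35*a^2 + 11.06*a - 8.26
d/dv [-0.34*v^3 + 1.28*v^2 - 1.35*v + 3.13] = -1.02*v^2 + 2.56*v - 1.35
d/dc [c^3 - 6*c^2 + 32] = 3*c*(c - 4)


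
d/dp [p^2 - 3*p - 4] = 2*p - 3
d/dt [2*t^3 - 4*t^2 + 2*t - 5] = 6*t^2 - 8*t + 2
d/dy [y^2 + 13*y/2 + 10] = 2*y + 13/2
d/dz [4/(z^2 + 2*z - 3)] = 8*(-z - 1)/(z^2 + 2*z - 3)^2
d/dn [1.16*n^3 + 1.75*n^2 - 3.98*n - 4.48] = 3.48*n^2 + 3.5*n - 3.98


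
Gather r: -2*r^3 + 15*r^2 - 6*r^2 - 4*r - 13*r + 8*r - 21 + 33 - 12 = -2*r^3 + 9*r^2 - 9*r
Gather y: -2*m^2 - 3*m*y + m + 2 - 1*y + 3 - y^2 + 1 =-2*m^2 + m - y^2 + y*(-3*m - 1) + 6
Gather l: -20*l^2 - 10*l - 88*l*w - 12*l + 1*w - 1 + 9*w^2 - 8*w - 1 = -20*l^2 + l*(-88*w - 22) + 9*w^2 - 7*w - 2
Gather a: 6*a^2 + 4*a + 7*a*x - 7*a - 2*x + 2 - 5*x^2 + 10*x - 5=6*a^2 + a*(7*x - 3) - 5*x^2 + 8*x - 3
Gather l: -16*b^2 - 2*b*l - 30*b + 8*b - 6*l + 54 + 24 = -16*b^2 - 22*b + l*(-2*b - 6) + 78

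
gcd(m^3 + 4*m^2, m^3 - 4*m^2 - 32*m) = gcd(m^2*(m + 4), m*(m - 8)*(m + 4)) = m^2 + 4*m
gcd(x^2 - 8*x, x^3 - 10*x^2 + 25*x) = x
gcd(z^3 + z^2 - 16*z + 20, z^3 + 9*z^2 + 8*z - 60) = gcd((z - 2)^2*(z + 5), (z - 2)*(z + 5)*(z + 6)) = z^2 + 3*z - 10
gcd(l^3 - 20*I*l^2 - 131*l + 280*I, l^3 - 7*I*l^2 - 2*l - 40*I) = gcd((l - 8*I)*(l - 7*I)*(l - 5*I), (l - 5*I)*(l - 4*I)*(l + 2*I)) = l - 5*I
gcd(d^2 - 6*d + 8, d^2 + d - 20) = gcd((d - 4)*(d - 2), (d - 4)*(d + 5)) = d - 4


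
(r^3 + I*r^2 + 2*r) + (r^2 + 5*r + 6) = r^3 + r^2 + I*r^2 + 7*r + 6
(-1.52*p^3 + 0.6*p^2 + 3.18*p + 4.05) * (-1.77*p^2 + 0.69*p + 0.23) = 2.6904*p^5 - 2.1108*p^4 - 5.5642*p^3 - 4.8363*p^2 + 3.5259*p + 0.9315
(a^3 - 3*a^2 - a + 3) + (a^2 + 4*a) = a^3 - 2*a^2 + 3*a + 3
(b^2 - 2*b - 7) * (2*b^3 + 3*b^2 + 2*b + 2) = 2*b^5 - b^4 - 18*b^3 - 23*b^2 - 18*b - 14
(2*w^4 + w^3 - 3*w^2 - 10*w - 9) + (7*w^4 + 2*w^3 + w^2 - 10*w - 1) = 9*w^4 + 3*w^3 - 2*w^2 - 20*w - 10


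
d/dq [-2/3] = 0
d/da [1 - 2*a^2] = -4*a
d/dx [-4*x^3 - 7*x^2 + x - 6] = -12*x^2 - 14*x + 1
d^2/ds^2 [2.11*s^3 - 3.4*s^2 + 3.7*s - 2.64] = 12.66*s - 6.8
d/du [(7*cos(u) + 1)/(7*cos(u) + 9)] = -56*sin(u)/(7*cos(u) + 9)^2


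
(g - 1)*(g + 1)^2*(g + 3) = g^4 + 4*g^3 + 2*g^2 - 4*g - 3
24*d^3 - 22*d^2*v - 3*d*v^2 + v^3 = (-6*d + v)*(-d + v)*(4*d + v)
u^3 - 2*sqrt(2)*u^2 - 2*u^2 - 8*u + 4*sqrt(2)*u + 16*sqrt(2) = (u - 4)*(u + 2)*(u - 2*sqrt(2))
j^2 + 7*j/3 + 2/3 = (j + 1/3)*(j + 2)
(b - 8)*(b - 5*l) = b^2 - 5*b*l - 8*b + 40*l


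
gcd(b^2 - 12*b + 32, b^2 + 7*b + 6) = 1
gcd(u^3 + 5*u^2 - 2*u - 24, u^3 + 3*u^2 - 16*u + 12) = u - 2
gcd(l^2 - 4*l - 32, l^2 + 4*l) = l + 4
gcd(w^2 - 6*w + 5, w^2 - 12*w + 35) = w - 5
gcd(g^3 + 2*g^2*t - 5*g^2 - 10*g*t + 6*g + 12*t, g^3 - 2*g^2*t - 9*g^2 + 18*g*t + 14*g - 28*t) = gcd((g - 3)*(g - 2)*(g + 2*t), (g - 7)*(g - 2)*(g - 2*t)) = g - 2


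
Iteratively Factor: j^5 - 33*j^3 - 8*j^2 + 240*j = (j + 4)*(j^4 - 4*j^3 - 17*j^2 + 60*j) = (j - 5)*(j + 4)*(j^3 + j^2 - 12*j) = (j - 5)*(j + 4)^2*(j^2 - 3*j) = (j - 5)*(j - 3)*(j + 4)^2*(j)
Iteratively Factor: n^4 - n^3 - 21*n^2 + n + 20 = (n + 4)*(n^3 - 5*n^2 - n + 5) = (n - 1)*(n + 4)*(n^2 - 4*n - 5) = (n - 1)*(n + 1)*(n + 4)*(n - 5)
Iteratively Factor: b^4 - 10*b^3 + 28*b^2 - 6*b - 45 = (b - 3)*(b^3 - 7*b^2 + 7*b + 15) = (b - 5)*(b - 3)*(b^2 - 2*b - 3) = (b - 5)*(b - 3)*(b + 1)*(b - 3)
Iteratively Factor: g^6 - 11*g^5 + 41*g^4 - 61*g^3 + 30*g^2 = (g - 2)*(g^5 - 9*g^4 + 23*g^3 - 15*g^2) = (g - 5)*(g - 2)*(g^4 - 4*g^3 + 3*g^2) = g*(g - 5)*(g - 2)*(g^3 - 4*g^2 + 3*g) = g^2*(g - 5)*(g - 2)*(g^2 - 4*g + 3) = g^2*(g - 5)*(g - 2)*(g - 1)*(g - 3)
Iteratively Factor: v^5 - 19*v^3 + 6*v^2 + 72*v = (v - 3)*(v^4 + 3*v^3 - 10*v^2 - 24*v) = (v - 3)*(v + 2)*(v^3 + v^2 - 12*v) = v*(v - 3)*(v + 2)*(v^2 + v - 12) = v*(v - 3)^2*(v + 2)*(v + 4)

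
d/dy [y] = 1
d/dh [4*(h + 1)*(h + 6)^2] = 4*(h + 6)*(3*h + 8)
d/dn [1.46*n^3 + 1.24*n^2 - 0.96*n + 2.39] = 4.38*n^2 + 2.48*n - 0.96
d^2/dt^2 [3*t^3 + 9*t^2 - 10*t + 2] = 18*t + 18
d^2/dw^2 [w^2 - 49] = 2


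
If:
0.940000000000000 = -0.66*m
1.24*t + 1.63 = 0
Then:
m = -1.42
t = -1.31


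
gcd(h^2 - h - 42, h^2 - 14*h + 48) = 1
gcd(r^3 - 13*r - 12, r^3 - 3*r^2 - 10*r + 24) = r^2 - r - 12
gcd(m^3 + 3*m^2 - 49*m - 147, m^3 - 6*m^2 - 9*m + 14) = m - 7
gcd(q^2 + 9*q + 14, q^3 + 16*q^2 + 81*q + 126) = q + 7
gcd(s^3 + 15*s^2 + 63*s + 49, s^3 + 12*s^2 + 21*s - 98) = s^2 + 14*s + 49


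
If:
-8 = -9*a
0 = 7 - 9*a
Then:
No Solution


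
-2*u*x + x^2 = x*(-2*u + x)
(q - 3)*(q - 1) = q^2 - 4*q + 3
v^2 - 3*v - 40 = (v - 8)*(v + 5)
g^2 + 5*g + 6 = (g + 2)*(g + 3)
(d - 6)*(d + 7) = d^2 + d - 42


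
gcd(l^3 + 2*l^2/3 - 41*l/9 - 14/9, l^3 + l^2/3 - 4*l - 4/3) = l^2 - 5*l/3 - 2/3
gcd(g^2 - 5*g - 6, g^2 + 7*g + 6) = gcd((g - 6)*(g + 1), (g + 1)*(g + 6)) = g + 1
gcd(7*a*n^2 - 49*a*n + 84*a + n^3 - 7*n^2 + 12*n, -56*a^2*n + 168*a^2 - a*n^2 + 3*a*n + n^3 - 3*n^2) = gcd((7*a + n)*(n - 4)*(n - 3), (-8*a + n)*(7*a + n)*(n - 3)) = 7*a*n - 21*a + n^2 - 3*n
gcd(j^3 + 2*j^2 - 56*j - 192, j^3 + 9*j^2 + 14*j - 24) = j^2 + 10*j + 24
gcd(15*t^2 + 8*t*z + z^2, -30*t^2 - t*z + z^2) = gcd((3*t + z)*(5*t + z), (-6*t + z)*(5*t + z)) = 5*t + z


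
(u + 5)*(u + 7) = u^2 + 12*u + 35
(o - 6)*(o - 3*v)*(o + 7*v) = o^3 + 4*o^2*v - 6*o^2 - 21*o*v^2 - 24*o*v + 126*v^2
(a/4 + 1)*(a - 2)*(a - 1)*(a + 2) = a^4/4 + 3*a^3/4 - 2*a^2 - 3*a + 4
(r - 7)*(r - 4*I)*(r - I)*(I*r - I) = I*r^4 + 5*r^3 - 8*I*r^3 - 40*r^2 + 3*I*r^2 + 35*r + 32*I*r - 28*I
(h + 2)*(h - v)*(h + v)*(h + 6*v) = h^4 + 6*h^3*v + 2*h^3 - h^2*v^2 + 12*h^2*v - 6*h*v^3 - 2*h*v^2 - 12*v^3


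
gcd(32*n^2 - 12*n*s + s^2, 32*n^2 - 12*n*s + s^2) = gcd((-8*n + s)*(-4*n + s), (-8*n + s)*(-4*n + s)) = 32*n^2 - 12*n*s + s^2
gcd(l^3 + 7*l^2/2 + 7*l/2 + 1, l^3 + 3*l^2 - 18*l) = 1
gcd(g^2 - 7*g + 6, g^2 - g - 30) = g - 6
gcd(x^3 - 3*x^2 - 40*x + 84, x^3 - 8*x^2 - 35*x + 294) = x^2 - x - 42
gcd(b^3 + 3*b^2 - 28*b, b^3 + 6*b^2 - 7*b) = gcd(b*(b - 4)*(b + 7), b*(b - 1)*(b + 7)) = b^2 + 7*b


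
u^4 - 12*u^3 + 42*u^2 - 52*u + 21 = (u - 7)*(u - 3)*(u - 1)^2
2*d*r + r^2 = r*(2*d + r)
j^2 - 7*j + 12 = (j - 4)*(j - 3)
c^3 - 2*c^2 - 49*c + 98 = (c - 7)*(c - 2)*(c + 7)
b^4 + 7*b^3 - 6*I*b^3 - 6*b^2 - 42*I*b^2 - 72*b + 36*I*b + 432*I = (b - 3)*(b + 4)*(b + 6)*(b - 6*I)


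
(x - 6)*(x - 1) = x^2 - 7*x + 6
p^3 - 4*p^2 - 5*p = p*(p - 5)*(p + 1)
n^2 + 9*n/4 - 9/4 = (n - 3/4)*(n + 3)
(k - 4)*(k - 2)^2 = k^3 - 8*k^2 + 20*k - 16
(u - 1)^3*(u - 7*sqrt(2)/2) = u^4 - 7*sqrt(2)*u^3/2 - 3*u^3 + 3*u^2 + 21*sqrt(2)*u^2/2 - 21*sqrt(2)*u/2 - u + 7*sqrt(2)/2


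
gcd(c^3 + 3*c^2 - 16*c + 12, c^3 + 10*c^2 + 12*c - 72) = c^2 + 4*c - 12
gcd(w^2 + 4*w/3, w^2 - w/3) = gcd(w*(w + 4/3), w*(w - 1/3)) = w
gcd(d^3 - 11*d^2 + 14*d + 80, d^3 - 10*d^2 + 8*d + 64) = d^2 - 6*d - 16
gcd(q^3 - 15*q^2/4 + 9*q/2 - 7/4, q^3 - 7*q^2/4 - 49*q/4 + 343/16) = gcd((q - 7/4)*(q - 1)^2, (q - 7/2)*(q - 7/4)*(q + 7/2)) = q - 7/4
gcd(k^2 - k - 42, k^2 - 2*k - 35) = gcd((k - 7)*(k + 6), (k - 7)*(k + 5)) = k - 7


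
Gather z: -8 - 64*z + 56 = 48 - 64*z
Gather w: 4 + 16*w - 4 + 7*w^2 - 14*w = 7*w^2 + 2*w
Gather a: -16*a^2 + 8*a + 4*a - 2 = -16*a^2 + 12*a - 2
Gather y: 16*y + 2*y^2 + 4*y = 2*y^2 + 20*y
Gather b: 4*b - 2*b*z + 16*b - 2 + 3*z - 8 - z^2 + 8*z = b*(20 - 2*z) - z^2 + 11*z - 10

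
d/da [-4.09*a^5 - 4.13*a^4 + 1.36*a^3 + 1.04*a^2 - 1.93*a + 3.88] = -20.45*a^4 - 16.52*a^3 + 4.08*a^2 + 2.08*a - 1.93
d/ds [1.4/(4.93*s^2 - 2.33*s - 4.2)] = (3.262 - 13.804*s)/(-4.93*s^2 + 2.33*s + 4.2)^2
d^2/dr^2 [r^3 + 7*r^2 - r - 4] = 6*r + 14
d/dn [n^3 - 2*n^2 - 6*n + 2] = 3*n^2 - 4*n - 6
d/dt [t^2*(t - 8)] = t*(3*t - 16)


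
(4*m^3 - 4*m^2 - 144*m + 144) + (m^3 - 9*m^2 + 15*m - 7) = 5*m^3 - 13*m^2 - 129*m + 137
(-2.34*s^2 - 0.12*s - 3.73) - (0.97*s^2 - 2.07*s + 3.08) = -3.31*s^2 + 1.95*s - 6.81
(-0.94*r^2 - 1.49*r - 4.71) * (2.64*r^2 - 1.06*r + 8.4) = -2.4816*r^4 - 2.9372*r^3 - 18.751*r^2 - 7.5234*r - 39.564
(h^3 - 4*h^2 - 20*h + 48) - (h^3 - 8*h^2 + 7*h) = 4*h^2 - 27*h + 48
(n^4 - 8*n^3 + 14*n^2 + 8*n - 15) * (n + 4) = n^5 - 4*n^4 - 18*n^3 + 64*n^2 + 17*n - 60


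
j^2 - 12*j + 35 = (j - 7)*(j - 5)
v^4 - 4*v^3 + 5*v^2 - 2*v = v*(v - 2)*(v - 1)^2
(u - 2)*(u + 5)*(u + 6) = u^3 + 9*u^2 + 8*u - 60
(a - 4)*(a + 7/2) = a^2 - a/2 - 14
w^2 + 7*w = w*(w + 7)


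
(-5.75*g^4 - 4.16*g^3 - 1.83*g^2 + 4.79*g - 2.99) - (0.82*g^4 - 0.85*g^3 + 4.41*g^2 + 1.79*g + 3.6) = -6.57*g^4 - 3.31*g^3 - 6.24*g^2 + 3.0*g - 6.59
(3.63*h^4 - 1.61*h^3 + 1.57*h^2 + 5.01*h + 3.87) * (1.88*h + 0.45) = 6.8244*h^5 - 1.3933*h^4 + 2.2271*h^3 + 10.1253*h^2 + 9.5301*h + 1.7415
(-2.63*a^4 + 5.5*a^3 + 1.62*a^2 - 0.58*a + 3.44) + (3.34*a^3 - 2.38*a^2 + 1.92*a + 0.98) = -2.63*a^4 + 8.84*a^3 - 0.76*a^2 + 1.34*a + 4.42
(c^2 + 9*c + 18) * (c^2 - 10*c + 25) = c^4 - c^3 - 47*c^2 + 45*c + 450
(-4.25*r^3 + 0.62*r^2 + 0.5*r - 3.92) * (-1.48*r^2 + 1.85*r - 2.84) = 6.29*r^5 - 8.7801*r^4 + 12.477*r^3 + 4.9658*r^2 - 8.672*r + 11.1328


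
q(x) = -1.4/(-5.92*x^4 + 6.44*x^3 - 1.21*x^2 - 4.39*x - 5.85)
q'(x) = -1.4*(23.68*x^3 - 19.32*x^2 + 2.42*x + 4.39)/(-5.92*x^4 + 6.44*x^3 - 1.21*x^2 - 4.39*x - 5.85)^2 = (-33.152*x^3 + 27.048*x^2 - 3.388*x - 6.146)/(5.92*x^4 - 6.44*x^3 + 1.21*x^2 + 4.39*x + 5.85)^2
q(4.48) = 0.00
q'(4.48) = -0.00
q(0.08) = 0.23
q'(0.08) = -0.16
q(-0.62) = 0.23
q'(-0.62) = 0.40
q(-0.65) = 0.22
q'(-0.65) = 0.41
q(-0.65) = 0.22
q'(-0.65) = 0.41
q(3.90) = 0.00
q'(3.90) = -0.00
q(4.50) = 0.00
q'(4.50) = -0.00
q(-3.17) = 0.00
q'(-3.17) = 0.00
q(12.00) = 0.00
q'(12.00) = -0.00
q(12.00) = 0.00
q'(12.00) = -0.00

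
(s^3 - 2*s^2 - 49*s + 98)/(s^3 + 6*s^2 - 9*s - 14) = (s - 7)/(s + 1)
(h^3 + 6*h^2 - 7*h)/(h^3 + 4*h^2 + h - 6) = h*(h + 7)/(h^2 + 5*h + 6)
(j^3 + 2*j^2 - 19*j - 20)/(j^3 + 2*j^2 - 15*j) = (j^2 - 3*j - 4)/(j*(j - 3))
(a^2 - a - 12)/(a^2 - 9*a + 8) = (a^2 - a - 12)/(a^2 - 9*a + 8)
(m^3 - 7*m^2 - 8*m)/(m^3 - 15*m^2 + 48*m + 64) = m/(m - 8)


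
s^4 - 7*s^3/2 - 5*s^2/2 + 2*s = s*(s - 4)*(s - 1/2)*(s + 1)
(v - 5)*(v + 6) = v^2 + v - 30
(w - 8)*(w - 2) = w^2 - 10*w + 16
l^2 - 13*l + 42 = (l - 7)*(l - 6)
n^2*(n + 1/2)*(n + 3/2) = n^4 + 2*n^3 + 3*n^2/4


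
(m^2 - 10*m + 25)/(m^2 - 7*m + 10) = (m - 5)/(m - 2)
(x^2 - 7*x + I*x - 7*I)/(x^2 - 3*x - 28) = (x + I)/(x + 4)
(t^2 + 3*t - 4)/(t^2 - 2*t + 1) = (t + 4)/(t - 1)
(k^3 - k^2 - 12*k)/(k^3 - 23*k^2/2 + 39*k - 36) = 2*k*(k + 3)/(2*k^2 - 15*k + 18)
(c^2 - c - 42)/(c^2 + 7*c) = (c^2 - c - 42)/(c*(c + 7))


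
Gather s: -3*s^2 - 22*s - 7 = -3*s^2 - 22*s - 7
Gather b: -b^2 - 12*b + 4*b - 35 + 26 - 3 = -b^2 - 8*b - 12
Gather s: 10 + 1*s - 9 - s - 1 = 0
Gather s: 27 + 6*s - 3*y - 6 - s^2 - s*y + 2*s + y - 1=-s^2 + s*(8 - y) - 2*y + 20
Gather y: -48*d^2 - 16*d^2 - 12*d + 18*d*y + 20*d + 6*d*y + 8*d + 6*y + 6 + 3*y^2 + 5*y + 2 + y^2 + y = -64*d^2 + 16*d + 4*y^2 + y*(24*d + 12) + 8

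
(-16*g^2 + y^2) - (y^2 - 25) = 25 - 16*g^2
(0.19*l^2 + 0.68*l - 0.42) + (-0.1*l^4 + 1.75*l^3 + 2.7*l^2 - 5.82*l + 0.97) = -0.1*l^4 + 1.75*l^3 + 2.89*l^2 - 5.14*l + 0.55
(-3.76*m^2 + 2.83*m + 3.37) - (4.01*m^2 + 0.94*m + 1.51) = -7.77*m^2 + 1.89*m + 1.86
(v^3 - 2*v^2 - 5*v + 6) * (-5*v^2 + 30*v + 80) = -5*v^5 + 40*v^4 + 45*v^3 - 340*v^2 - 220*v + 480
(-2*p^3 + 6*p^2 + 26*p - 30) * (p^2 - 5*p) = -2*p^5 + 16*p^4 - 4*p^3 - 160*p^2 + 150*p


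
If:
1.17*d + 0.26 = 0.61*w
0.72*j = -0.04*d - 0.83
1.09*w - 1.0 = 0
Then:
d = 0.26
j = -1.17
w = 0.92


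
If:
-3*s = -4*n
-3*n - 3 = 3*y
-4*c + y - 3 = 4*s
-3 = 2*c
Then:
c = -3/2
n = 6/19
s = 8/19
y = -25/19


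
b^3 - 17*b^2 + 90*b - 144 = (b - 8)*(b - 6)*(b - 3)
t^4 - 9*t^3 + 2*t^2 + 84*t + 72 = (t - 6)^2*(t + 1)*(t + 2)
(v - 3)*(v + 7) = v^2 + 4*v - 21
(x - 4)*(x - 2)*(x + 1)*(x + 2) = x^4 - 3*x^3 - 8*x^2 + 12*x + 16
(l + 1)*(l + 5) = l^2 + 6*l + 5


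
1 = 1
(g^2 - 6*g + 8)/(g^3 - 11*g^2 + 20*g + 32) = (g - 2)/(g^2 - 7*g - 8)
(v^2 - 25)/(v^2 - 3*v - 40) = (v - 5)/(v - 8)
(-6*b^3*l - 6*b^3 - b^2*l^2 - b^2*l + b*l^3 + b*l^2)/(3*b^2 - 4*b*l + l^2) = b*(-2*b*l - 2*b - l^2 - l)/(b - l)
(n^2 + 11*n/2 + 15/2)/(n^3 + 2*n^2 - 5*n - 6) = (n + 5/2)/(n^2 - n - 2)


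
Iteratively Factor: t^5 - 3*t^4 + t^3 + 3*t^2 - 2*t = (t)*(t^4 - 3*t^3 + t^2 + 3*t - 2) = t*(t - 2)*(t^3 - t^2 - t + 1) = t*(t - 2)*(t + 1)*(t^2 - 2*t + 1) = t*(t - 2)*(t - 1)*(t + 1)*(t - 1)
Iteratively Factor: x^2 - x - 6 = (x + 2)*(x - 3)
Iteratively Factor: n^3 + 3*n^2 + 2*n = (n + 1)*(n^2 + 2*n) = (n + 1)*(n + 2)*(n)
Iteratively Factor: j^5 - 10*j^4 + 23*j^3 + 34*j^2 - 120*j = (j - 3)*(j^4 - 7*j^3 + 2*j^2 + 40*j) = (j - 3)*(j + 2)*(j^3 - 9*j^2 + 20*j) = (j - 4)*(j - 3)*(j + 2)*(j^2 - 5*j) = j*(j - 4)*(j - 3)*(j + 2)*(j - 5)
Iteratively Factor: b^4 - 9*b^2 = (b - 3)*(b^3 + 3*b^2) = (b - 3)*(b + 3)*(b^2) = b*(b - 3)*(b + 3)*(b)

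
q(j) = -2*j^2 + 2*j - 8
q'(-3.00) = 14.00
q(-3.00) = -32.00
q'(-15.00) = 62.00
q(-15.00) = -488.00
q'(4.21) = -14.84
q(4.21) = -35.03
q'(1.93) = -5.72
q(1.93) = -11.59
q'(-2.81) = 13.24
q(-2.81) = -29.41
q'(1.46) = -3.84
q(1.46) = -9.34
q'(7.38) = -27.52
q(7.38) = -102.17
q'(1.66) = -4.64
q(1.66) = -10.19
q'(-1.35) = 7.40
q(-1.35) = -14.34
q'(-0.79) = 5.16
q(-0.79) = -10.83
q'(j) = 2 - 4*j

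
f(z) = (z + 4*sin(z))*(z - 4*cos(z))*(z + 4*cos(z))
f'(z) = (1 - 4*sin(z))*(z + 4*sin(z))*(z - 4*cos(z)) + (z + 4*sin(z))*(z + 4*cos(z))*(4*sin(z) + 1) + (z - 4*cos(z))*(z + 4*cos(z))*(4*cos(z) + 1)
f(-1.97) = -8.28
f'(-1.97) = -43.34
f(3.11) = -20.43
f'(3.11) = 35.78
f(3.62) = 0.88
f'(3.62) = 34.87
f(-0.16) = 12.41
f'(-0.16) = -72.78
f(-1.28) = -1.65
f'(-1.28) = 58.71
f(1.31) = 3.38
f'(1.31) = 56.14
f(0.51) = -29.37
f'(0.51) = -17.48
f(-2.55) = 21.62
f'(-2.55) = -35.95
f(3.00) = -23.82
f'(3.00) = 25.23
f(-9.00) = -721.09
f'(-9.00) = -115.36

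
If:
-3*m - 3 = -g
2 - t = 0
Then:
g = 3*m + 3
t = 2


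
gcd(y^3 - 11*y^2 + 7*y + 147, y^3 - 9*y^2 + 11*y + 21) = y - 7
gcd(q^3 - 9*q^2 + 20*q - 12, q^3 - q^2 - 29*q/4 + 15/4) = 1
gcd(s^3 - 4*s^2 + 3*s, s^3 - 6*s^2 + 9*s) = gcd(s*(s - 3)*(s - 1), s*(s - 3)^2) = s^2 - 3*s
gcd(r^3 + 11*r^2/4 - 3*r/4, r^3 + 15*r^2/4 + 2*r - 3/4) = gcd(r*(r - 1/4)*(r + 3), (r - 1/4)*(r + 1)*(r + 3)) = r^2 + 11*r/4 - 3/4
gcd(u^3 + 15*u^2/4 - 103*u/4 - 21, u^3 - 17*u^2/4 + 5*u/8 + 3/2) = u - 4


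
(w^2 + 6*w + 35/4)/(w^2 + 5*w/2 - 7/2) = (w + 5/2)/(w - 1)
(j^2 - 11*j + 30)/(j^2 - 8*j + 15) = (j - 6)/(j - 3)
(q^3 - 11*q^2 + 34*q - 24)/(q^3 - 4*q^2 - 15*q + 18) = (q - 4)/(q + 3)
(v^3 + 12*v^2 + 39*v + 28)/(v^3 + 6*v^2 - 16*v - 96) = (v^2 + 8*v + 7)/(v^2 + 2*v - 24)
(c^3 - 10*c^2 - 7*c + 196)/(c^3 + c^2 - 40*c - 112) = (c - 7)/(c + 4)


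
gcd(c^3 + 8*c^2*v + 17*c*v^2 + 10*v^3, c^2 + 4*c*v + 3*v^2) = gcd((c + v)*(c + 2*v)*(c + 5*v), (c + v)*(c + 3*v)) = c + v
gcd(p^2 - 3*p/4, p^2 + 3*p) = p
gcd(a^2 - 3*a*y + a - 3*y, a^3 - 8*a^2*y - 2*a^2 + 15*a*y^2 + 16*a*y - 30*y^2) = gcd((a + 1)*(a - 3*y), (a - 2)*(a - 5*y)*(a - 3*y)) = -a + 3*y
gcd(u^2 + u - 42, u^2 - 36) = u - 6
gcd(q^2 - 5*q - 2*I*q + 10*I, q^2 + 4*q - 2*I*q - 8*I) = q - 2*I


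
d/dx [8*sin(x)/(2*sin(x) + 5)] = 40*cos(x)/(2*sin(x) + 5)^2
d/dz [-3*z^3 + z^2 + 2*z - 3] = -9*z^2 + 2*z + 2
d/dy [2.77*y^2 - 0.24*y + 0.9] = 5.54*y - 0.24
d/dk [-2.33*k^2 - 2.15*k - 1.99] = -4.66*k - 2.15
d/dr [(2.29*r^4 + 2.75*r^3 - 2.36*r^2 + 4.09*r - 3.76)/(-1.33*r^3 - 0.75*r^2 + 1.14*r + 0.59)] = (-3.0457*r^6 - 3.435*r^5 + 2.6305*r^4 + 22.5538*r^3 - 9.7578*r^2 - 8.4248*r + 6.6995)/(1.7689*r^6 + 1.995*r^5 - 2.4699*r^4 - 3.2794*r^3 + 0.4146*r^2 + 1.3452*r + 0.3481)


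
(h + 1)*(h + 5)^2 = h^3 + 11*h^2 + 35*h + 25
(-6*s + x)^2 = 36*s^2 - 12*s*x + x^2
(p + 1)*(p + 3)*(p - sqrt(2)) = p^3 - sqrt(2)*p^2 + 4*p^2 - 4*sqrt(2)*p + 3*p - 3*sqrt(2)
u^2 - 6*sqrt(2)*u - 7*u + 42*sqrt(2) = (u - 7)*(u - 6*sqrt(2))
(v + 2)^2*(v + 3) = v^3 + 7*v^2 + 16*v + 12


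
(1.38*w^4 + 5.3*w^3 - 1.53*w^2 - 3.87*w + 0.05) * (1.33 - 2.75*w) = -3.795*w^5 - 12.7396*w^4 + 11.2565*w^3 + 8.6076*w^2 - 5.2846*w + 0.0665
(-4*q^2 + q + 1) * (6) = -24*q^2 + 6*q + 6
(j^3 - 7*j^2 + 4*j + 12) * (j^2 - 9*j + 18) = j^5 - 16*j^4 + 85*j^3 - 150*j^2 - 36*j + 216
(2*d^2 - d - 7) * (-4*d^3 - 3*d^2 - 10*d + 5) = -8*d^5 - 2*d^4 + 11*d^3 + 41*d^2 + 65*d - 35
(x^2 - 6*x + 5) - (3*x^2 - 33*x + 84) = -2*x^2 + 27*x - 79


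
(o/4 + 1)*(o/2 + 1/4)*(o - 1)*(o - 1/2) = o^4/8 + 3*o^3/8 - 17*o^2/32 - 3*o/32 + 1/8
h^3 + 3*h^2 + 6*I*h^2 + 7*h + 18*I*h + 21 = (h + 3)*(h - I)*(h + 7*I)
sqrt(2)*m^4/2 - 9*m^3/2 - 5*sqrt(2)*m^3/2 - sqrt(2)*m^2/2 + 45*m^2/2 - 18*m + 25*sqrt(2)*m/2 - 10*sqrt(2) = (m - 4)*(m - 1)*(m - 5*sqrt(2))*(sqrt(2)*m/2 + 1/2)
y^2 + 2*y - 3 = (y - 1)*(y + 3)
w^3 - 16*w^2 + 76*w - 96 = (w - 8)*(w - 6)*(w - 2)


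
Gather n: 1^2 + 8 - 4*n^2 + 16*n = -4*n^2 + 16*n + 9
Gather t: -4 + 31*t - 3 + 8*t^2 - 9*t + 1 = 8*t^2 + 22*t - 6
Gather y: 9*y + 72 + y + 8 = 10*y + 80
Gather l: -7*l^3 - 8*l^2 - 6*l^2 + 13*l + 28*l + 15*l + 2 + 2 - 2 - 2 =-7*l^3 - 14*l^2 + 56*l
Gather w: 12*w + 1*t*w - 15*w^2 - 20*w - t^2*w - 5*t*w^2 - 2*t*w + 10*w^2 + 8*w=w^2*(-5*t - 5) + w*(-t^2 - t)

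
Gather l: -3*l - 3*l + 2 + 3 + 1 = 6 - 6*l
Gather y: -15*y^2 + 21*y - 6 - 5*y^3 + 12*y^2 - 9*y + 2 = -5*y^3 - 3*y^2 + 12*y - 4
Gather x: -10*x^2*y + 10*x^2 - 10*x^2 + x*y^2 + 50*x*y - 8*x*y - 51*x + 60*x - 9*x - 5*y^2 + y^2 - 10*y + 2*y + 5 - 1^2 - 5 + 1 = -10*x^2*y + x*(y^2 + 42*y) - 4*y^2 - 8*y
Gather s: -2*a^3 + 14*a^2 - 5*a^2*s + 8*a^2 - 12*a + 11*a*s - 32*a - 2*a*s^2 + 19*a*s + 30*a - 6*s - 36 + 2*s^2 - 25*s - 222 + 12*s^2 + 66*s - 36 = -2*a^3 + 22*a^2 - 14*a + s^2*(14 - 2*a) + s*(-5*a^2 + 30*a + 35) - 294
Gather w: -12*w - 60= -12*w - 60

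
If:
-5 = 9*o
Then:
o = -5/9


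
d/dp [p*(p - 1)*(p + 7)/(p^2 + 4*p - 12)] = (p^4 + 8*p^3 - 5*p^2 - 144*p + 84)/(p^4 + 8*p^3 - 8*p^2 - 96*p + 144)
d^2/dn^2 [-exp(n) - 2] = -exp(n)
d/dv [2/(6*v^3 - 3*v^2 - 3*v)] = 2*(-6*v^2 + 2*v + 1)/(3*v^2*(-2*v^2 + v + 1)^2)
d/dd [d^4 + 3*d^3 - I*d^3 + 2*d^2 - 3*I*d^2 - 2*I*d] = 4*d^3 + d^2*(9 - 3*I) + d*(4 - 6*I) - 2*I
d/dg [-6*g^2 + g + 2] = 1 - 12*g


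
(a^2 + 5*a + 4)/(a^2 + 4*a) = (a + 1)/a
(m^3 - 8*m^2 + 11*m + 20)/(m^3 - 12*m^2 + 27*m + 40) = (m - 4)/(m - 8)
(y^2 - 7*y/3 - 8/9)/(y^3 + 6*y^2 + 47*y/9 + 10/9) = (3*y - 8)/(3*y^2 + 17*y + 10)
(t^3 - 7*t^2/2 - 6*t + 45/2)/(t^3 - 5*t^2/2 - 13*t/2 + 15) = (t - 3)/(t - 2)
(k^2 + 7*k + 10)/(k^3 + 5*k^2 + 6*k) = (k + 5)/(k*(k + 3))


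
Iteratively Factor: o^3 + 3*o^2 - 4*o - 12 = (o + 2)*(o^2 + o - 6) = (o - 2)*(o + 2)*(o + 3)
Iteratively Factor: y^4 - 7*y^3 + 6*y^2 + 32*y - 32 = (y - 4)*(y^3 - 3*y^2 - 6*y + 8) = (y - 4)*(y - 1)*(y^2 - 2*y - 8) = (y - 4)*(y - 1)*(y + 2)*(y - 4)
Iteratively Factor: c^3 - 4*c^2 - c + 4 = (c - 1)*(c^2 - 3*c - 4) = (c - 4)*(c - 1)*(c + 1)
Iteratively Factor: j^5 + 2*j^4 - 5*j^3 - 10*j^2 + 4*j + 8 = (j + 2)*(j^4 - 5*j^2 + 4) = (j - 2)*(j + 2)*(j^3 + 2*j^2 - j - 2) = (j - 2)*(j + 1)*(j + 2)*(j^2 + j - 2) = (j - 2)*(j - 1)*(j + 1)*(j + 2)*(j + 2)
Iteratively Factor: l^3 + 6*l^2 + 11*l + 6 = (l + 2)*(l^2 + 4*l + 3) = (l + 2)*(l + 3)*(l + 1)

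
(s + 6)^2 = s^2 + 12*s + 36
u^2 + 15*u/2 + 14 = (u + 7/2)*(u + 4)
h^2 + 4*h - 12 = (h - 2)*(h + 6)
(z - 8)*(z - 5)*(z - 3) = z^3 - 16*z^2 + 79*z - 120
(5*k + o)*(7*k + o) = 35*k^2 + 12*k*o + o^2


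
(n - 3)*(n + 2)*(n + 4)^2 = n^4 + 7*n^3 + 2*n^2 - 64*n - 96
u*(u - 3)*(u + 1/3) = u^3 - 8*u^2/3 - u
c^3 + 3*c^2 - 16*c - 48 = (c - 4)*(c + 3)*(c + 4)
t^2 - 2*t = t*(t - 2)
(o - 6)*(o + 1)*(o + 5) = o^3 - 31*o - 30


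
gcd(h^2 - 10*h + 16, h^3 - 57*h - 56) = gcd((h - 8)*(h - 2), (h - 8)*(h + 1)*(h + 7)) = h - 8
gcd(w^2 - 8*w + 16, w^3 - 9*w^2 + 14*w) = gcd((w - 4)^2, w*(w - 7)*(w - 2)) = 1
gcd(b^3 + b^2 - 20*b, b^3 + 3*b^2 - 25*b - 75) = b + 5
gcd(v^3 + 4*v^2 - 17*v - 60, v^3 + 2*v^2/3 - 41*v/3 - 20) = v^2 - v - 12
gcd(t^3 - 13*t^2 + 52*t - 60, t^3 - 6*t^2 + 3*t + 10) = t^2 - 7*t + 10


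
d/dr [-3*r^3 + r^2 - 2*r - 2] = -9*r^2 + 2*r - 2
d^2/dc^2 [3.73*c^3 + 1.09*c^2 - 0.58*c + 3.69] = 22.38*c + 2.18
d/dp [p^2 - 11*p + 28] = 2*p - 11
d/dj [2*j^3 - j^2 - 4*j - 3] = 6*j^2 - 2*j - 4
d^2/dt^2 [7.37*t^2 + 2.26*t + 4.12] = 14.7400000000000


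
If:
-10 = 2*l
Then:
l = -5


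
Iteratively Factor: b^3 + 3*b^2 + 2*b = (b)*(b^2 + 3*b + 2) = b*(b + 1)*(b + 2)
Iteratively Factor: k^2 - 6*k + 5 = (k - 5)*(k - 1)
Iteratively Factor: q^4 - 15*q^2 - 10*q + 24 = (q - 4)*(q^3 + 4*q^2 + q - 6) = (q - 4)*(q + 2)*(q^2 + 2*q - 3) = (q - 4)*(q + 2)*(q + 3)*(q - 1)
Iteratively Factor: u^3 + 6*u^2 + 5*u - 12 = (u - 1)*(u^2 + 7*u + 12) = (u - 1)*(u + 4)*(u + 3)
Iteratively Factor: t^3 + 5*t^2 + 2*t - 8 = (t + 2)*(t^2 + 3*t - 4) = (t + 2)*(t + 4)*(t - 1)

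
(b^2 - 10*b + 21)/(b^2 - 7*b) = (b - 3)/b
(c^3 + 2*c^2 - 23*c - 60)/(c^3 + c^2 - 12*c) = (c^2 - 2*c - 15)/(c*(c - 3))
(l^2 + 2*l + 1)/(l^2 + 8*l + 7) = (l + 1)/(l + 7)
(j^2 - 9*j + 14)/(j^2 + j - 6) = (j - 7)/(j + 3)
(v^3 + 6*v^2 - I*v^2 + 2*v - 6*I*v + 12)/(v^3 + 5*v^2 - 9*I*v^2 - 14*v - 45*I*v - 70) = (v^2 + v*(6 + I) + 6*I)/(v^2 + v*(5 - 7*I) - 35*I)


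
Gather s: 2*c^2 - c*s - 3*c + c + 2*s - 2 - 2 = 2*c^2 - 2*c + s*(2 - c) - 4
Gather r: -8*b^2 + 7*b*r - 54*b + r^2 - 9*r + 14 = -8*b^2 - 54*b + r^2 + r*(7*b - 9) + 14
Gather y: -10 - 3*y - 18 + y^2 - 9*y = y^2 - 12*y - 28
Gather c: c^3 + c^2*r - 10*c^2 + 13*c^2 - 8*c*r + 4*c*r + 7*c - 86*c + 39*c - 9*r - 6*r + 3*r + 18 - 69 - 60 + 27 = c^3 + c^2*(r + 3) + c*(-4*r - 40) - 12*r - 84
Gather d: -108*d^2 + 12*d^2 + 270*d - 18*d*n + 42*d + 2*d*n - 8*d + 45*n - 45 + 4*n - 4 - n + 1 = -96*d^2 + d*(304 - 16*n) + 48*n - 48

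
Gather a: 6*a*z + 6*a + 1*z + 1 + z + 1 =a*(6*z + 6) + 2*z + 2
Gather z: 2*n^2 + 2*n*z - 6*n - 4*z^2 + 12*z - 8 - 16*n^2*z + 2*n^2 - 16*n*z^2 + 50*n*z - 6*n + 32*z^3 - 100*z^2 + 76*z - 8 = 4*n^2 - 12*n + 32*z^3 + z^2*(-16*n - 104) + z*(-16*n^2 + 52*n + 88) - 16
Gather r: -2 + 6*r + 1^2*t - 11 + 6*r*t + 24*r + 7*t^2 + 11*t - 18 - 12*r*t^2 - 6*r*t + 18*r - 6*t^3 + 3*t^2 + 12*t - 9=r*(48 - 12*t^2) - 6*t^3 + 10*t^2 + 24*t - 40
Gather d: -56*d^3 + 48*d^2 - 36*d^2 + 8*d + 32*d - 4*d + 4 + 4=-56*d^3 + 12*d^2 + 36*d + 8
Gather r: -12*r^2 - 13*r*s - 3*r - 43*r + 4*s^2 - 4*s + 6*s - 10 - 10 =-12*r^2 + r*(-13*s - 46) + 4*s^2 + 2*s - 20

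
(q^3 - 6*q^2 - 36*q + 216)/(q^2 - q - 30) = (q^2 - 36)/(q + 5)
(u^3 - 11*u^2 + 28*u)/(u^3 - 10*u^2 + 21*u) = (u - 4)/(u - 3)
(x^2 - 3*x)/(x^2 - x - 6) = x/(x + 2)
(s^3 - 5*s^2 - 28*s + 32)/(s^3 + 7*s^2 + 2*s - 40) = (s^2 - 9*s + 8)/(s^2 + 3*s - 10)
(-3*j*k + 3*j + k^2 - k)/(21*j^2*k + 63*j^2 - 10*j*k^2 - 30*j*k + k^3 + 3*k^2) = (1 - k)/(7*j*k + 21*j - k^2 - 3*k)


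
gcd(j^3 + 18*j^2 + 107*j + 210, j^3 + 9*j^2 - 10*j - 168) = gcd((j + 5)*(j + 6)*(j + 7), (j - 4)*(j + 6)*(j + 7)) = j^2 + 13*j + 42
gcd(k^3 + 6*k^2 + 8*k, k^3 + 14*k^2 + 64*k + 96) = k + 4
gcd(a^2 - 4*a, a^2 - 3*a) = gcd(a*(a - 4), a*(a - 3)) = a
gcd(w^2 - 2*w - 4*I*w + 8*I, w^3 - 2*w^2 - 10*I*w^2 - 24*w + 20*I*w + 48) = w^2 + w*(-2 - 4*I) + 8*I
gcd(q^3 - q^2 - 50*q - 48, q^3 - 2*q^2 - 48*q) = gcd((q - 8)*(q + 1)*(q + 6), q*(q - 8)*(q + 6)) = q^2 - 2*q - 48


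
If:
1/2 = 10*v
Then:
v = 1/20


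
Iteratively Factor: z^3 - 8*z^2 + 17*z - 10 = (z - 2)*(z^2 - 6*z + 5) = (z - 5)*(z - 2)*(z - 1)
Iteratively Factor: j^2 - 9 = (j - 3)*(j + 3)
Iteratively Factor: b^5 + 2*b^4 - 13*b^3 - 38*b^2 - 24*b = (b + 1)*(b^4 + b^3 - 14*b^2 - 24*b) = b*(b + 1)*(b^3 + b^2 - 14*b - 24) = b*(b + 1)*(b + 3)*(b^2 - 2*b - 8) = b*(b - 4)*(b + 1)*(b + 3)*(b + 2)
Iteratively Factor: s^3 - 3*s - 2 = (s - 2)*(s^2 + 2*s + 1) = (s - 2)*(s + 1)*(s + 1)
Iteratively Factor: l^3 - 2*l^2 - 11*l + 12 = (l - 4)*(l^2 + 2*l - 3) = (l - 4)*(l - 1)*(l + 3)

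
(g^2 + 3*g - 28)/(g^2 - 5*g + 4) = (g + 7)/(g - 1)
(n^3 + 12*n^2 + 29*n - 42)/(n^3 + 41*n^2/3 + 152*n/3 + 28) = 3*(n - 1)/(3*n + 2)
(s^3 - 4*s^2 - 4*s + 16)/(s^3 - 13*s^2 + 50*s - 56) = (s + 2)/(s - 7)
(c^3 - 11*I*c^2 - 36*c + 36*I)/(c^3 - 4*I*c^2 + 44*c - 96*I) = (c^2 - 9*I*c - 18)/(c^2 - 2*I*c + 48)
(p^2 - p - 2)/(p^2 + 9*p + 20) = (p^2 - p - 2)/(p^2 + 9*p + 20)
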